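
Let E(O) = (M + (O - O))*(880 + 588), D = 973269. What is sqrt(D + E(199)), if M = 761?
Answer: sqrt(2090417) ≈ 1445.8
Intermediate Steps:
E(O) = 1117148 (E(O) = (761 + (O - O))*(880 + 588) = (761 + 0)*1468 = 761*1468 = 1117148)
sqrt(D + E(199)) = sqrt(973269 + 1117148) = sqrt(2090417)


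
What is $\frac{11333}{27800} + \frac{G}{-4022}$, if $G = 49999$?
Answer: $- \frac{672195437}{55905800} \approx -12.024$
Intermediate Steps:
$\frac{11333}{27800} + \frac{G}{-4022} = \frac{11333}{27800} + \frac{49999}{-4022} = 11333 \cdot \frac{1}{27800} + 49999 \left(- \frac{1}{4022}\right) = \frac{11333}{27800} - \frac{49999}{4022} = - \frac{672195437}{55905800}$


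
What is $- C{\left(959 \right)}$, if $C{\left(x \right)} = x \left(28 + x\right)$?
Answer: $-946533$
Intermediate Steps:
$- C{\left(959 \right)} = - 959 \left(28 + 959\right) = - 959 \cdot 987 = \left(-1\right) 946533 = -946533$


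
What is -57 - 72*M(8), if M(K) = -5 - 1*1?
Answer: 375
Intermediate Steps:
M(K) = -6 (M(K) = -5 - 1 = -6)
-57 - 72*M(8) = -57 - 72*(-6) = -57 + 432 = 375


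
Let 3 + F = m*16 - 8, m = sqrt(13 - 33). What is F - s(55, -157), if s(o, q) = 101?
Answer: -112 + 32*I*sqrt(5) ≈ -112.0 + 71.554*I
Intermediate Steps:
m = 2*I*sqrt(5) (m = sqrt(-20) = 2*I*sqrt(5) ≈ 4.4721*I)
F = -11 + 32*I*sqrt(5) (F = -3 + ((2*I*sqrt(5))*16 - 8) = -3 + (32*I*sqrt(5) - 8) = -3 + (-8 + 32*I*sqrt(5)) = -11 + 32*I*sqrt(5) ≈ -11.0 + 71.554*I)
F - s(55, -157) = (-11 + 32*I*sqrt(5)) - 1*101 = (-11 + 32*I*sqrt(5)) - 101 = -112 + 32*I*sqrt(5)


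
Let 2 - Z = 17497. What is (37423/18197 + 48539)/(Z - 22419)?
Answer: -441650803/363157529 ≈ -1.2161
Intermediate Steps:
Z = -17495 (Z = 2 - 1*17497 = 2 - 17497 = -17495)
(37423/18197 + 48539)/(Z - 22419) = (37423/18197 + 48539)/(-17495 - 22419) = (37423*(1/18197) + 48539)/(-39914) = (37423/18197 + 48539)*(-1/39914) = (883301606/18197)*(-1/39914) = -441650803/363157529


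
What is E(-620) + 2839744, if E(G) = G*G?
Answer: 3224144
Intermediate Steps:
E(G) = G**2
E(-620) + 2839744 = (-620)**2 + 2839744 = 384400 + 2839744 = 3224144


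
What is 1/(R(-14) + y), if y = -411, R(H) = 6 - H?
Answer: -1/391 ≈ -0.0025575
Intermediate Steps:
1/(R(-14) + y) = 1/((6 - 1*(-14)) - 411) = 1/((6 + 14) - 411) = 1/(20 - 411) = 1/(-391) = -1/391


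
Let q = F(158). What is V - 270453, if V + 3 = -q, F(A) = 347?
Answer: -270803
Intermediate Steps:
q = 347
V = -350 (V = -3 - 1*347 = -3 - 347 = -350)
V - 270453 = -350 - 270453 = -270803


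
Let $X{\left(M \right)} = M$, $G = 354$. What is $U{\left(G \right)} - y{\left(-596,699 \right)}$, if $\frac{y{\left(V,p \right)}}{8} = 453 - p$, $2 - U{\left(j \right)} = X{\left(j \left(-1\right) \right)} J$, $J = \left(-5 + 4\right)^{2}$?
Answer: $2324$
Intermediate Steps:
$J = 1$ ($J = \left(-1\right)^{2} = 1$)
$U{\left(j \right)} = 2 + j$ ($U{\left(j \right)} = 2 - j \left(-1\right) 1 = 2 - - j 1 = 2 - - j = 2 + j$)
$y{\left(V,p \right)} = 3624 - 8 p$ ($y{\left(V,p \right)} = 8 \left(453 - p\right) = 3624 - 8 p$)
$U{\left(G \right)} - y{\left(-596,699 \right)} = \left(2 + 354\right) - \left(3624 - 5592\right) = 356 - \left(3624 - 5592\right) = 356 - -1968 = 356 + 1968 = 2324$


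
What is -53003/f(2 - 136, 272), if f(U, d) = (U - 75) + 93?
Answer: 53003/116 ≈ 456.92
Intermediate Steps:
f(U, d) = 18 + U (f(U, d) = (-75 + U) + 93 = 18 + U)
-53003/f(2 - 136, 272) = -53003/(18 + (2 - 136)) = -53003/(18 - 134) = -53003/(-116) = -53003*(-1/116) = 53003/116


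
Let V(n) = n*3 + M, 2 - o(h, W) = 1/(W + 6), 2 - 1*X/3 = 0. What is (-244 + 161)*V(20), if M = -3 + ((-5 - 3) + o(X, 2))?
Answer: -33781/8 ≈ -4222.6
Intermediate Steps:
X = 6 (X = 6 - 3*0 = 6 + 0 = 6)
o(h, W) = 2 - 1/(6 + W) (o(h, W) = 2 - 1/(W + 6) = 2 - 1/(6 + W))
M = -73/8 (M = -3 + ((-5 - 3) + (11 + 2*2)/(6 + 2)) = -3 + (-8 + (11 + 4)/8) = -3 + (-8 + (⅛)*15) = -3 + (-8 + 15/8) = -3 - 49/8 = -73/8 ≈ -9.1250)
V(n) = -73/8 + 3*n (V(n) = n*3 - 73/8 = 3*n - 73/8 = -73/8 + 3*n)
(-244 + 161)*V(20) = (-244 + 161)*(-73/8 + 3*20) = -83*(-73/8 + 60) = -83*407/8 = -33781/8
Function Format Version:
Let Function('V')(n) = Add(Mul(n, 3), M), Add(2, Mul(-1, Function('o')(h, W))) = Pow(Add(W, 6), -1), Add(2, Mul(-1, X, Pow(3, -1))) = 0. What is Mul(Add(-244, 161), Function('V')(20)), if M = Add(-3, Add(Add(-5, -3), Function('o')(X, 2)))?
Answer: Rational(-33781, 8) ≈ -4222.6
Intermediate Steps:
X = 6 (X = Add(6, Mul(-3, 0)) = Add(6, 0) = 6)
Function('o')(h, W) = Add(2, Mul(-1, Pow(Add(6, W), -1))) (Function('o')(h, W) = Add(2, Mul(-1, Pow(Add(W, 6), -1))) = Add(2, Mul(-1, Pow(Add(6, W), -1))))
M = Rational(-73, 8) (M = Add(-3, Add(Add(-5, -3), Mul(Pow(Add(6, 2), -1), Add(11, Mul(2, 2))))) = Add(-3, Add(-8, Mul(Pow(8, -1), Add(11, 4)))) = Add(-3, Add(-8, Mul(Rational(1, 8), 15))) = Add(-3, Add(-8, Rational(15, 8))) = Add(-3, Rational(-49, 8)) = Rational(-73, 8) ≈ -9.1250)
Function('V')(n) = Add(Rational(-73, 8), Mul(3, n)) (Function('V')(n) = Add(Mul(n, 3), Rational(-73, 8)) = Add(Mul(3, n), Rational(-73, 8)) = Add(Rational(-73, 8), Mul(3, n)))
Mul(Add(-244, 161), Function('V')(20)) = Mul(Add(-244, 161), Add(Rational(-73, 8), Mul(3, 20))) = Mul(-83, Add(Rational(-73, 8), 60)) = Mul(-83, Rational(407, 8)) = Rational(-33781, 8)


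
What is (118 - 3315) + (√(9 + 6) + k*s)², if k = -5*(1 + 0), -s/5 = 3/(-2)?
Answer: -7103/4 - 75*√15 ≈ -2066.2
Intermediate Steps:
s = 15/2 (s = -15/(-2) = -15*(-1)/2 = -5*(-3/2) = 15/2 ≈ 7.5000)
k = -5 (k = -5*1 = -5)
(118 - 3315) + (√(9 + 6) + k*s)² = (118 - 3315) + (√(9 + 6) - 5*15/2)² = -3197 + (√15 - 75/2)² = -3197 + (-75/2 + √15)²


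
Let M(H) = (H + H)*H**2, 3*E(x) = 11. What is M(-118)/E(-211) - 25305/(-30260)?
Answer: -59661722313/66572 ≈ -8.9620e+5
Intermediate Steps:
E(x) = 11/3 (E(x) = (1/3)*11 = 11/3)
M(H) = 2*H**3 (M(H) = (2*H)*H**2 = 2*H**3)
M(-118)/E(-211) - 25305/(-30260) = (2*(-118)**3)/(11/3) - 25305/(-30260) = (2*(-1643032))*(3/11) - 25305*(-1/30260) = -3286064*3/11 + 5061/6052 = -9858192/11 + 5061/6052 = -59661722313/66572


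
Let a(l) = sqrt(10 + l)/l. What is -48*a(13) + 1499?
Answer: 1499 - 48*sqrt(23)/13 ≈ 1481.3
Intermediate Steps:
a(l) = sqrt(10 + l)/l
-48*a(13) + 1499 = -48*sqrt(10 + 13)/13 + 1499 = -48*sqrt(23)/13 + 1499 = 1499 - 48*sqrt(23)/13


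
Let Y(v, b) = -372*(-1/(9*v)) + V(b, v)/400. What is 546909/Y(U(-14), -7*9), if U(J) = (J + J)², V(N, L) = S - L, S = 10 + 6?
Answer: -8039562300/27449 ≈ -2.9289e+5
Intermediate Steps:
S = 16
V(N, L) = 16 - L
U(J) = 4*J² (U(J) = (2*J)² = 4*J²)
Y(v, b) = 1/25 - v/400 + 124/(3*v) (Y(v, b) = -372*(-1/(9*v)) + (16 - v)/400 = -(-124)/(3*v) + (16 - v)*(1/400) = 124/(3*v) + (1/25 - v/400) = 1/25 - v/400 + 124/(3*v))
546909/Y(U(-14), -7*9) = 546909/(((49600 + 3*(4*(-14)²)*(16 - 4*(-14)²))/(1200*((4*(-14)²))))) = 546909/(((49600 + 3*(4*196)*(16 - 4*196))/(1200*((4*196))))) = 546909/(((1/1200)*(49600 + 3*784*(16 - 1*784))/784)) = 546909/(((1/1200)*(1/784)*(49600 + 3*784*(16 - 784)))) = 546909/(((1/1200)*(1/784)*(49600 + 3*784*(-768)))) = 546909/(((1/1200)*(1/784)*(49600 - 1806336))) = 546909/(((1/1200)*(1/784)*(-1756736))) = 546909/(-27449/14700) = 546909*(-14700/27449) = -8039562300/27449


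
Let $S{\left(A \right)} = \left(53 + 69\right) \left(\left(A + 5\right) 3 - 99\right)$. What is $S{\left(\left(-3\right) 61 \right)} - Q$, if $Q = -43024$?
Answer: $-34202$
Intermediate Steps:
$S{\left(A \right)} = -10248 + 366 A$ ($S{\left(A \right)} = 122 \left(\left(5 + A\right) 3 - 99\right) = 122 \left(\left(15 + 3 A\right) - 99\right) = 122 \left(-84 + 3 A\right) = -10248 + 366 A$)
$S{\left(\left(-3\right) 61 \right)} - Q = \left(-10248 + 366 \left(\left(-3\right) 61\right)\right) - -43024 = \left(-10248 + 366 \left(-183\right)\right) + 43024 = \left(-10248 - 66978\right) + 43024 = -77226 + 43024 = -34202$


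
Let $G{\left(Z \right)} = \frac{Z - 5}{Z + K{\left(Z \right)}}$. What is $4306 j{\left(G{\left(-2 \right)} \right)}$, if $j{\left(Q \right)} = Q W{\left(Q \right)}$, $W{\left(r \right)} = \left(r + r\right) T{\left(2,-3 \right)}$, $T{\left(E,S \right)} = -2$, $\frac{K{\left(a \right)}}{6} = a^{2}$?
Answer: $- \frac{210994}{121} \approx -1743.8$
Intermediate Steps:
$K{\left(a \right)} = 6 a^{2}$
$W{\left(r \right)} = - 4 r$ ($W{\left(r \right)} = \left(r + r\right) \left(-2\right) = 2 r \left(-2\right) = - 4 r$)
$G{\left(Z \right)} = \frac{-5 + Z}{Z + 6 Z^{2}}$ ($G{\left(Z \right)} = \frac{Z - 5}{Z + 6 Z^{2}} = \frac{-5 + Z}{Z + 6 Z^{2}}$)
$j{\left(Q \right)} = - 4 Q^{2}$ ($j{\left(Q \right)} = Q \left(- 4 Q\right) = - 4 Q^{2}$)
$4306 j{\left(G{\left(-2 \right)} \right)} = 4306 \left(- 4 \left(\frac{-5 - 2}{\left(-2\right) \left(1 + 6 \left(-2\right)\right)}\right)^{2}\right) = 4306 \left(- 4 \left(\left(- \frac{1}{2}\right) \frac{1}{1 - 12} \left(-7\right)\right)^{2}\right) = 4306 \left(- 4 \left(\left(- \frac{1}{2}\right) \frac{1}{-11} \left(-7\right)\right)^{2}\right) = 4306 \left(- 4 \left(\left(- \frac{1}{2}\right) \left(- \frac{1}{11}\right) \left(-7\right)\right)^{2}\right) = 4306 \left(- 4 \left(- \frac{7}{22}\right)^{2}\right) = 4306 \left(\left(-4\right) \frac{49}{484}\right) = 4306 \left(- \frac{49}{121}\right) = - \frac{210994}{121}$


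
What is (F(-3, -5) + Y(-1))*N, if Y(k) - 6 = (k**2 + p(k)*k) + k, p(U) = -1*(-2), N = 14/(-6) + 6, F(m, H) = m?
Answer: 11/3 ≈ 3.6667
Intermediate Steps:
N = 11/3 (N = 14*(-1/6) + 6 = -7/3 + 6 = 11/3 ≈ 3.6667)
p(U) = 2
Y(k) = 6 + k**2 + 3*k (Y(k) = 6 + ((k**2 + 2*k) + k) = 6 + (k**2 + 3*k) = 6 + k**2 + 3*k)
(F(-3, -5) + Y(-1))*N = (-3 + (6 + (-1)**2 + 3*(-1)))*(11/3) = (-3 + (6 + 1 - 3))*(11/3) = (-3 + 4)*(11/3) = 1*(11/3) = 11/3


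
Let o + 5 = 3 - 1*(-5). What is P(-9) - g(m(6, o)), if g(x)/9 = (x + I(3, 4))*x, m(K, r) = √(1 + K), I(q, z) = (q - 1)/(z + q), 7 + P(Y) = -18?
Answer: -88 - 18*√7/7 ≈ -94.803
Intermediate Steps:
o = 3 (o = -5 + (3 - 1*(-5)) = -5 + (3 + 5) = -5 + 8 = 3)
P(Y) = -25 (P(Y) = -7 - 18 = -25)
I(q, z) = (-1 + q)/(q + z)
g(x) = 9*x*(2/7 + x) (g(x) = 9*((x + (-1 + 3)/(3 + 4))*x) = 9*((x + 2/7)*x) = 9*((2/7 + x)*x) = 9*(x*(2/7 + x)) = 9*x*(2/7 + x))
P(-9) - g(m(6, o)) = -25 - 9*√(1 + 6)*(2 + 7*√(1 + 6))/7 = -25 - 9*√7*(2 + 7*√7)/7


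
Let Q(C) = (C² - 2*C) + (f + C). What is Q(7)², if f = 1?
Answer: 1849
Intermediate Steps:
Q(C) = 1 + C² - C (Q(C) = (C² - 2*C) + (1 + C) = 1 + C² - C)
Q(7)² = (1 + 7² - 1*7)² = (1 + 49 - 7)² = 43² = 1849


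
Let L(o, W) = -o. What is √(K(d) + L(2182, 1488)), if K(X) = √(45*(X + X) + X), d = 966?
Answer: √(-2182 + 7*√1794) ≈ 43.422*I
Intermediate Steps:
K(X) = √91*√X (K(X) = √(45*(2*X) + X) = √(90*X + X) = √(91*X) = √91*√X)
√(K(d) + L(2182, 1488)) = √(√91*√966 - 1*2182) = √(7*√1794 - 2182) = √(-2182 + 7*√1794)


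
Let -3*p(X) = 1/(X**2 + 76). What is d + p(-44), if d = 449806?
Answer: 2715029015/6036 ≈ 4.4981e+5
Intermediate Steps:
p(X) = -1/(3*(76 + X**2)) (p(X) = -1/(3*(X**2 + 76)) = -1/(3*(76 + X**2)))
d + p(-44) = 449806 - 1/(228 + 3*(-44)**2) = 449806 - 1/(228 + 3*1936) = 449806 - 1/(228 + 5808) = 449806 - 1/6036 = 2715029015/6036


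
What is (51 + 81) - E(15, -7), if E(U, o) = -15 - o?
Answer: 140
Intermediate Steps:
(51 + 81) - E(15, -7) = (51 + 81) - (-15 - 1*(-7)) = 132 - (-15 + 7) = 132 - 1*(-8) = 132 + 8 = 140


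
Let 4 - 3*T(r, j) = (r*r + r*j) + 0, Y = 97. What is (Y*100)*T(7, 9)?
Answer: -349200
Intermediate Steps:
T(r, j) = 4/3 - r**2/3 - j*r/3 (T(r, j) = 4/3 - ((r*r + r*j) + 0)/3 = 4/3 - ((r**2 + j*r) + 0)/3 = 4/3 - (r**2 + j*r)/3 = 4/3 + (-r**2/3 - j*r/3) = 4/3 - r**2/3 - j*r/3)
(Y*100)*T(7, 9) = (97*100)*(4/3 - 1/3*7**2 - 1/3*9*7) = 9700*(4/3 - 1/3*49 - 21) = 9700*(4/3 - 49/3 - 21) = 9700*(-36) = -349200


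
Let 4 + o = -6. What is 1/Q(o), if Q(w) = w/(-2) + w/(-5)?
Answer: ⅐ ≈ 0.14286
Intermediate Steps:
o = -10 (o = -4 - 6 = -10)
Q(w) = -7*w/10 (Q(w) = w*(-½) + w*(-⅕) = -w/2 - w/5 = -7*w/10)
1/Q(o) = 1/(-7/10*(-10)) = 1/7 = ⅐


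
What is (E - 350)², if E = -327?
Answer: 458329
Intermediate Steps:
(E - 350)² = (-327 - 350)² = (-677)² = 458329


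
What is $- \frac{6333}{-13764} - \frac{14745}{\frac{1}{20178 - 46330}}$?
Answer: $\frac{1769184371231}{4588} \approx 3.8561 \cdot 10^{8}$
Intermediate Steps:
$- \frac{6333}{-13764} - \frac{14745}{\frac{1}{20178 - 46330}} = \left(-6333\right) \left(- \frac{1}{13764}\right) - \frac{14745}{\frac{1}{-26152}} = \frac{2111}{4588} - \frac{14745}{- \frac{1}{26152}} = \frac{2111}{4588} - -385611240 = \frac{2111}{4588} + 385611240 = \frac{1769184371231}{4588}$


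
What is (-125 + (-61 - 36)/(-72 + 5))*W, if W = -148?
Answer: 1225144/67 ≈ 18286.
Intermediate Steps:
(-125 + (-61 - 36)/(-72 + 5))*W = (-125 + (-61 - 36)/(-72 + 5))*(-148) = (-125 - 97/(-67))*(-148) = (-125 - 97*(-1/67))*(-148) = (-125 + 97/67)*(-148) = -8278/67*(-148) = 1225144/67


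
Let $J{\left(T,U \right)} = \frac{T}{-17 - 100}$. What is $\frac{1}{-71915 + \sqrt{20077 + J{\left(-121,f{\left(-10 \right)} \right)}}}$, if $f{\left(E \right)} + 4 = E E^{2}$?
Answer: $- \frac{1682811}{121018883239} - \frac{3 \sqrt{30538690}}{605094416195} \approx -1.3933 \cdot 10^{-5}$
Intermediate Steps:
$f{\left(E \right)} = -4 + E^{3}$ ($f{\left(E \right)} = -4 + E E^{2} = -4 + E^{3}$)
$J{\left(T,U \right)} = - \frac{T}{117}$ ($J{\left(T,U \right)} = \frac{T}{-17 - 100} = \frac{T}{-117} = T \left(- \frac{1}{117}\right) = - \frac{T}{117}$)
$\frac{1}{-71915 + \sqrt{20077 + J{\left(-121,f{\left(-10 \right)} \right)}}} = \frac{1}{-71915 + \sqrt{20077 - - \frac{121}{117}}} = \frac{1}{-71915 + \sqrt{20077 + \frac{121}{117}}} = \frac{1}{-71915 + \sqrt{\frac{2349130}{117}}} = \frac{1}{-71915 + \frac{\sqrt{30538690}}{39}}$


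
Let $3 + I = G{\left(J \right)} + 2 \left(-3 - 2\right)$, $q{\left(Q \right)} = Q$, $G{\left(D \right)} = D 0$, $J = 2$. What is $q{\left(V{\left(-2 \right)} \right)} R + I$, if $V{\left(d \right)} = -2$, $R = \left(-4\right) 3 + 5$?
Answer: $1$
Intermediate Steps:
$G{\left(D \right)} = 0$
$R = -7$ ($R = -12 + 5 = -7$)
$I = -13$ ($I = -3 + \left(0 + 2 \left(-3 - 2\right)\right) = -3 + \left(0 + 2 \left(-5\right)\right) = -3 + \left(0 - 10\right) = -3 - 10 = -13$)
$q{\left(V{\left(-2 \right)} \right)} R + I = \left(-2\right) \left(-7\right) - 13 = 14 - 13 = 1$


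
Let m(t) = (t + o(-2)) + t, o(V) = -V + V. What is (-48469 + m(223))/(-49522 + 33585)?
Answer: 48023/15937 ≈ 3.0133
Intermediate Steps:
o(V) = 0
m(t) = 2*t (m(t) = (t + 0) + t = t + t = 2*t)
(-48469 + m(223))/(-49522 + 33585) = (-48469 + 2*223)/(-49522 + 33585) = (-48469 + 446)/(-15937) = -48023*(-1/15937) = 48023/15937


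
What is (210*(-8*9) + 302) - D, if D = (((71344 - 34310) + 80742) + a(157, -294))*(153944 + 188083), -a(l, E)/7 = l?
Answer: -39906699097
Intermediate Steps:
a(l, E) = -7*l
D = 39906684279 (D = (((71344 - 34310) + 80742) - 7*157)*(153944 + 188083) = ((37034 + 80742) - 1099)*342027 = (117776 - 1099)*342027 = 116677*342027 = 39906684279)
(210*(-8*9) + 302) - D = (210*(-8*9) + 302) - 1*39906684279 = (210*(-72) + 302) - 39906684279 = (-15120 + 302) - 39906684279 = -14818 - 39906684279 = -39906699097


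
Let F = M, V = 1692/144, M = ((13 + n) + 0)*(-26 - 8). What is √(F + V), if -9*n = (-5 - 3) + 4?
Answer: I*√16033/6 ≈ 21.104*I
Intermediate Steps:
n = 4/9 (n = -((-5 - 3) + 4)/9 = -(-8 + 4)/9 = -⅑*(-4) = 4/9 ≈ 0.44444)
M = -4114/9 (M = ((13 + 4/9) + 0)*(-26 - 8) = (121/9 + 0)*(-34) = (121/9)*(-34) = -4114/9 ≈ -457.11)
V = 47/4 (V = 1692*(1/144) = 47/4 ≈ 11.750)
F = -4114/9 ≈ -457.11
√(F + V) = √(-4114/9 + 47/4) = √(-16033/36) = I*√16033/6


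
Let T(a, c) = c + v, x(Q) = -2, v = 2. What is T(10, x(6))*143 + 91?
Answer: 91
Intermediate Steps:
T(a, c) = 2 + c (T(a, c) = c + 2 = 2 + c)
T(10, x(6))*143 + 91 = (2 - 2)*143 + 91 = 0*143 + 91 = 0 + 91 = 91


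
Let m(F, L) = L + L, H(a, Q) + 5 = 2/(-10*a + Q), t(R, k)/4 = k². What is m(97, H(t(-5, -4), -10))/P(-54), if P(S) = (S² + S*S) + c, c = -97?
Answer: -3252/1863875 ≈ -0.0017448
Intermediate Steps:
t(R, k) = 4*k²
P(S) = -97 + 2*S² (P(S) = (S² + S*S) - 97 = (S² + S²) - 97 = 2*S² - 97 = -97 + 2*S²)
H(a, Q) = -5 + 2/(Q - 10*a) (H(a, Q) = -5 + 2/(-10*a + Q) = -5 + 2/(Q - 10*a))
m(F, L) = 2*L
m(97, H(t(-5, -4), -10))/P(-54) = (2*((2 - 5*(-10) + 50*(4*(-4)²))/(-10 - 40*(-4)²)))/(-97 + 2*(-54)²) = (2*((2 + 50 + 50*(4*16))/(-10 - 40*16)))/(-97 + 2*2916) = (2*((2 + 50 + 50*64)/(-10 - 10*64)))/(-97 + 5832) = (2*((2 + 50 + 3200)/(-10 - 640)))/5735 = (2*(3252/(-650)))*(1/5735) = (2*(-1/650*3252))*(1/5735) = (2*(-1626/325))*(1/5735) = -3252/325*1/5735 = -3252/1863875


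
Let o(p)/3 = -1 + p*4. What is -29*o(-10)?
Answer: 3567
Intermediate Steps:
o(p) = -3 + 12*p (o(p) = 3*(-1 + p*4) = 3*(-1 + 4*p) = -3 + 12*p)
-29*o(-10) = -29*(-3 + 12*(-10)) = -29*(-3 - 120) = -29*(-123) = 3567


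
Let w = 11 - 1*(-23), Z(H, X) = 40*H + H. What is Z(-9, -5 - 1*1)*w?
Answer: -12546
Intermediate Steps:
Z(H, X) = 41*H
w = 34 (w = 11 + 23 = 34)
Z(-9, -5 - 1*1)*w = (41*(-9))*34 = -369*34 = -12546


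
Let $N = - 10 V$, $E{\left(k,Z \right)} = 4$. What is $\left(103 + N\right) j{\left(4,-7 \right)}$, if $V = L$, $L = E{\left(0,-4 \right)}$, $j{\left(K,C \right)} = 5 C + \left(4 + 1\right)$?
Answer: $-1890$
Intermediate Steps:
$j{\left(K,C \right)} = 5 + 5 C$ ($j{\left(K,C \right)} = 5 C + 5 = 5 + 5 C$)
$L = 4$
$V = 4$
$N = -40$ ($N = \left(-10\right) 4 = -40$)
$\left(103 + N\right) j{\left(4,-7 \right)} = \left(103 - 40\right) \left(5 + 5 \left(-7\right)\right) = 63 \left(5 - 35\right) = 63 \left(-30\right) = -1890$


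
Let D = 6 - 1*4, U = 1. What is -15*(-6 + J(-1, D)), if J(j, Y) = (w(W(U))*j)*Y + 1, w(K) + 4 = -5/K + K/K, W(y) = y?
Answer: -165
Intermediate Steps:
D = 2 (D = 6 - 4 = 2)
w(K) = -3 - 5/K (w(K) = -4 + (-5/K + K/K) = -4 + (-5/K + 1) = -4 + (1 - 5/K) = -3 - 5/K)
J(j, Y) = 1 - 8*Y*j (J(j, Y) = ((-3 - 5/1)*j)*Y + 1 = ((-3 - 5*1)*j)*Y + 1 = ((-3 - 5)*j)*Y + 1 = (-8*j)*Y + 1 = -8*Y*j + 1 = 1 - 8*Y*j)
-15*(-6 + J(-1, D)) = -15*(-6 + (1 - 8*2*(-1))) = -15*(-6 + (1 + 16)) = -15*(-6 + 17) = -15*11 = -165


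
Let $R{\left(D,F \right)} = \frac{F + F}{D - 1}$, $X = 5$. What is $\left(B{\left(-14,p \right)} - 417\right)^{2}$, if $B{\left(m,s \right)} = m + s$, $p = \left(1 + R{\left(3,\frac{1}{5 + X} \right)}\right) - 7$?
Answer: $\frac{19088161}{100} \approx 1.9088 \cdot 10^{5}$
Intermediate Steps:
$R{\left(D,F \right)} = \frac{2 F}{-1 + D}$
$p = - \frac{59}{10}$ ($p = \left(1 + \frac{2}{\left(5 + 5\right) \left(-1 + 3\right)}\right) - 7 = \left(1 + \frac{2}{10 \cdot 2}\right) - 7 = \left(1 + 2 \cdot \frac{1}{10} \cdot \frac{1}{2}\right) - 7 = \left(1 + \frac{1}{10}\right) - 7 = \frac{11}{10} - 7 = - \frac{59}{10} \approx -5.9$)
$\left(B{\left(-14,p \right)} - 417\right)^{2} = \left(\left(-14 - \frac{59}{10}\right) - 417\right)^{2} = \left(- \frac{199}{10} - 417\right)^{2} = \left(- \frac{4369}{10}\right)^{2} = \frac{19088161}{100}$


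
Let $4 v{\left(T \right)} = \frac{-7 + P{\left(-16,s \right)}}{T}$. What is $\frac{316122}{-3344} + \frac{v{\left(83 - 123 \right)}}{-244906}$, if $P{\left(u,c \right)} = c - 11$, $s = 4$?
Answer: $- \frac{20373730217}{215517280} \approx -94.534$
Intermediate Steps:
$P{\left(u,c \right)} = -11 + c$
$v{\left(T \right)} = - \frac{7}{2 T}$ ($v{\left(T \right)} = \frac{\left(-7 + \left(-11 + 4\right)\right) \frac{1}{T}}{4} = \frac{\left(-7 - 7\right) \frac{1}{T}}{4} = \frac{\left(-14\right) \frac{1}{T}}{4} = - \frac{7}{2 T}$)
$\frac{316122}{-3344} + \frac{v{\left(83 - 123 \right)}}{-244906} = \frac{316122}{-3344} + \frac{\left(- \frac{7}{2}\right) \frac{1}{83 - 123}}{-244906} = 316122 \left(- \frac{1}{3344}\right) + - \frac{7}{2 \left(83 - 123\right)} \left(- \frac{1}{244906}\right) = - \frac{8319}{88} + - \frac{7}{2 \left(-40\right)} \left(- \frac{1}{244906}\right) = - \frac{8319}{88} + \left(- \frac{7}{2}\right) \left(- \frac{1}{40}\right) \left(- \frac{1}{244906}\right) = - \frac{8319}{88} + \frac{7}{80} \left(- \frac{1}{244906}\right) = - \frac{8319}{88} - \frac{7}{19592480} = - \frac{20373730217}{215517280}$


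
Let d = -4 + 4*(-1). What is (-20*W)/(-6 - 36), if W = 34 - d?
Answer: 20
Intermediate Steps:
d = -8 (d = -4 - 4 = -8)
W = 42 (W = 34 - 1*(-8) = 34 + 8 = 42)
(-20*W)/(-6 - 36) = (-20*42)/(-6 - 36) = -840/(-42) = -840*(-1/42) = 20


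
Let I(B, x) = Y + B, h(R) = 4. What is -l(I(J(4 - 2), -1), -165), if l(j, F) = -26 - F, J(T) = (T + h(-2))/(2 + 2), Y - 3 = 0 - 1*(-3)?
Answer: -139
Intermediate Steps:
Y = 6 (Y = 3 + (0 - 1*(-3)) = 3 + (0 + 3) = 3 + 3 = 6)
J(T) = 1 + T/4 (J(T) = (T + 4)/(2 + 2) = (4 + T)/4 = (4 + T)*(¼) = 1 + T/4)
I(B, x) = 6 + B
-l(I(J(4 - 2), -1), -165) = -(-26 - 1*(-165)) = -(-26 + 165) = -1*139 = -139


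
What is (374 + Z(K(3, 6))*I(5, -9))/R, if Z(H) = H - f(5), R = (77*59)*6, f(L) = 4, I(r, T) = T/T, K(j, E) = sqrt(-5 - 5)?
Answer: 185/13629 + I*sqrt(10)/27258 ≈ 0.013574 + 0.00011601*I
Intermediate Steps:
K(j, E) = I*sqrt(10) (K(j, E) = sqrt(-10) = I*sqrt(10))
I(r, T) = 1
R = 27258 (R = 4543*6 = 27258)
Z(H) = -4 + H (Z(H) = H - 1*4 = H - 4 = -4 + H)
(374 + Z(K(3, 6))*I(5, -9))/R = (374 + (-4 + I*sqrt(10))*1)/27258 = (374 + (-4 + I*sqrt(10)))*(1/27258) = (370 + I*sqrt(10))*(1/27258) = 185/13629 + I*sqrt(10)/27258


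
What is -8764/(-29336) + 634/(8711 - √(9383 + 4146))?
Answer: 51682698747/139103963332 + 317*√13529/37933996 ≈ 0.37251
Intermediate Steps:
-8764/(-29336) + 634/(8711 - √(9383 + 4146)) = -8764*(-1/29336) + 634/(8711 - √13529) = 2191/7334 + 634/(8711 - √13529)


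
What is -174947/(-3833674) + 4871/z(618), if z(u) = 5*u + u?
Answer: 9661264765/7107631596 ≈ 1.3593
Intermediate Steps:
z(u) = 6*u
-174947/(-3833674) + 4871/z(618) = -174947/(-3833674) + 4871/((6*618)) = -174947*(-1/3833674) + 4871/3708 = 174947/3833674 + 4871*(1/3708) = 174947/3833674 + 4871/3708 = 9661264765/7107631596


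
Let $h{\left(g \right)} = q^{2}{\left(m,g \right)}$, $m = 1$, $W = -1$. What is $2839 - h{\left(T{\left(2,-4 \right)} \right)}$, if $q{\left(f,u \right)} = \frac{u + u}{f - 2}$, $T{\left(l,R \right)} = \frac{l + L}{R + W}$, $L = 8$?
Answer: $2823$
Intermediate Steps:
$T{\left(l,R \right)} = \frac{8 + l}{-1 + R}$ ($T{\left(l,R \right)} = \frac{l + 8}{R - 1} = \frac{8 + l}{-1 + R}$)
$q{\left(f,u \right)} = \frac{2 u}{-2 + f}$
$h{\left(g \right)} = 4 g^{2}$ ($h{\left(g \right)} = \left(\frac{2 g}{-2 + 1}\right)^{2} = \left(\frac{2 g}{-1}\right)^{2} = \left(2 g \left(-1\right)\right)^{2} = \left(- 2 g\right)^{2} = 4 g^{2}$)
$2839 - h{\left(T{\left(2,-4 \right)} \right)} = 2839 - 4 \left(\frac{8 + 2}{-1 - 4}\right)^{2} = 2839 - 4 \left(\frac{1}{-5} \cdot 10\right)^{2} = 2839 - 4 \left(\left(- \frac{1}{5}\right) 10\right)^{2} = 2839 - 4 \left(-2\right)^{2} = 2839 - 4 \cdot 4 = 2839 - 16 = 2823$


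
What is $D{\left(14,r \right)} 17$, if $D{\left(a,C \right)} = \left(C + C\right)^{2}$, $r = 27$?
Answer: $49572$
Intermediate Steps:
$D{\left(a,C \right)} = 4 C^{2}$ ($D{\left(a,C \right)} = \left(2 C\right)^{2} = 4 C^{2}$)
$D{\left(14,r \right)} 17 = 4 \cdot 27^{2} \cdot 17 = 4 \cdot 729 \cdot 17 = 2916 \cdot 17 = 49572$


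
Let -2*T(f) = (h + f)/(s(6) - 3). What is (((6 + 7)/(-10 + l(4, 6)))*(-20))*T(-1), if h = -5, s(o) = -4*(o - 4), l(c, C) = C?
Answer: -195/11 ≈ -17.727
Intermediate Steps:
s(o) = 16 - 4*o (s(o) = -4*(-4 + o) = 16 - 4*o)
T(f) = -5/22 + f/22 (T(f) = -(-5 + f)/(2*((16 - 4*6) - 3)) = -(-5 + f)/(2*((16 - 24) - 3)) = -(-5 + f)/(2*(-8 - 3)) = -(-5 + f)/(2*(-11)) = -(-5 + f)*(-1)/(2*11) = -(5/11 - f/11)/2 = -5/22 + f/22)
(((6 + 7)/(-10 + l(4, 6)))*(-20))*T(-1) = (((6 + 7)/(-10 + 6))*(-20))*(-5/22 + (1/22)*(-1)) = ((13/(-4))*(-20))*(-5/22 - 1/22) = ((13*(-¼))*(-20))*(-3/11) = -13/4*(-20)*(-3/11) = 65*(-3/11) = -195/11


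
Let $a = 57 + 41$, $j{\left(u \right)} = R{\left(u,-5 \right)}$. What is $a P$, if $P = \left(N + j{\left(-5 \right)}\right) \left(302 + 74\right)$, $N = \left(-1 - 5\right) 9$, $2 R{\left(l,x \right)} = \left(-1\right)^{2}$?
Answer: $-1971368$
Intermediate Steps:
$R{\left(l,x \right)} = \frac{1}{2}$ ($R{\left(l,x \right)} = \frac{\left(-1\right)^{2}}{2} = \frac{1}{2} \cdot 1 = \frac{1}{2}$)
$j{\left(u \right)} = \frac{1}{2}$
$a = 98$
$N = -54$ ($N = \left(-6\right) 9 = -54$)
$P = -20116$ ($P = \left(-54 + \frac{1}{2}\right) \left(302 + 74\right) = \left(- \frac{107}{2}\right) 376 = -20116$)
$a P = 98 \left(-20116\right) = -1971368$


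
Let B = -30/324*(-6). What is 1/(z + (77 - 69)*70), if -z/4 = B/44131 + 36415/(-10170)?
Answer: 14960409/8592099002 ≈ 0.0017412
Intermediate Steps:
B = 5/9 (B = -30*1/324*(-6) = -5/54*(-6) = 5/9 ≈ 0.55556)
z = 214269962/14960409 (z = -4*((5/9)/44131 + 36415/(-10170)) = -4*((5/9)*(1/44131) + 36415*(-1/10170)) = -4*(5/397179 - 7283/2034) = -4*(-107134981/29920818) = 214269962/14960409 ≈ 14.322)
1/(z + (77 - 69)*70) = 1/(214269962/14960409 + (77 - 69)*70) = 1/(214269962/14960409 + 8*70) = 1/(214269962/14960409 + 560) = 1/(8592099002/14960409) = 14960409/8592099002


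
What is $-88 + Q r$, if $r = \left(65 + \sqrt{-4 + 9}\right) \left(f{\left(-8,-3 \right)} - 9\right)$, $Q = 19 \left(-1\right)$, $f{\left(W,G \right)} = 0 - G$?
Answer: $7322 + 114 \sqrt{5} \approx 7576.9$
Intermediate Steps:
$f{\left(W,G \right)} = - G$
$Q = -19$
$r = -390 - 6 \sqrt{5}$ ($r = \left(65 + \sqrt{-4 + 9}\right) \left(\left(-1\right) \left(-3\right) - 9\right) = \left(65 + \sqrt{5}\right) \left(3 - 9\right) = \left(65 + \sqrt{5}\right) \left(-6\right) = -390 - 6 \sqrt{5} \approx -403.42$)
$-88 + Q r = -88 - 19 \left(-390 - 6 \sqrt{5}\right) = -88 + \left(7410 + 114 \sqrt{5}\right) = 7322 + 114 \sqrt{5}$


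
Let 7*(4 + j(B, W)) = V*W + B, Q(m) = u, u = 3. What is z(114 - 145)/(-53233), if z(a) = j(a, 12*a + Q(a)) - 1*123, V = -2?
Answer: 26/53233 ≈ 0.00048842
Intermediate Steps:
Q(m) = 3
j(B, W) = -4 - 2*W/7 + B/7 (j(B, W) = -4 + (-2*W + B)/7 = -4 + (B - 2*W)/7 = -4 + (-2*W/7 + B/7) = -4 - 2*W/7 + B/7)
z(a) = -895/7 - 23*a/7 (z(a) = (-4 - 2*(12*a + 3)/7 + a/7) - 1*123 = (-4 - 2*(3 + 12*a)/7 + a/7) - 123 = (-4 + (-6/7 - 24*a/7) + a/7) - 123 = (-34/7 - 23*a/7) - 123 = -895/7 - 23*a/7)
z(114 - 145)/(-53233) = (-895/7 - 23*(114 - 145)/7)/(-53233) = (-895/7 - 23/7*(-31))*(-1/53233) = (-895/7 + 713/7)*(-1/53233) = -26*(-1/53233) = 26/53233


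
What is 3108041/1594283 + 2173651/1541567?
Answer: 8256668277480/2457694061461 ≈ 3.3595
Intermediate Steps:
3108041/1594283 + 2173651/1541567 = 8256668277480/2457694061461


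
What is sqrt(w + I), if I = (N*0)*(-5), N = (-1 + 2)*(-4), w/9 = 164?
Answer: 6*sqrt(41) ≈ 38.419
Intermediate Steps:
w = 1476 (w = 9*164 = 1476)
N = -4 (N = 1*(-4) = -4)
I = 0 (I = -4*0*(-5) = 0*(-5) = 0)
sqrt(w + I) = sqrt(1476 + 0) = sqrt(1476) = 6*sqrt(41)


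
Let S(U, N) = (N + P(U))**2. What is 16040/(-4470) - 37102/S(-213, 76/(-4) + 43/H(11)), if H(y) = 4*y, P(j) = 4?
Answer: -32718399140/170167983 ≈ -192.27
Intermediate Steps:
S(U, N) = (4 + N)**2 (S(U, N) = (N + 4)**2 = (4 + N)**2)
16040/(-4470) - 37102/S(-213, 76/(-4) + 43/H(11)) = 16040/(-4470) - 37102/(4 + (76/(-4) + 43/((4*11))))**2 = 16040*(-1/4470) - 37102/(4 + (76*(-1/4) + 43/44))**2 = -1604/447 - 37102/(4 + (-19 + 43*(1/44)))**2 = -1604/447 - 37102/(4 + (-19 + 43/44))**2 = -1604/447 - 37102/(4 - 793/44)**2 = -1604/447 - 37102/((-617/44)**2) = -1604/447 - 37102/380689/1936 = -1604/447 - 37102*1936/380689 = -1604/447 - 71829472/380689 = -32718399140/170167983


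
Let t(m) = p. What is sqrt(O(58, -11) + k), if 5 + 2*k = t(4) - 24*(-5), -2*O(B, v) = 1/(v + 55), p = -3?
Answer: sqrt(108394)/44 ≈ 7.4826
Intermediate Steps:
O(B, v) = -1/(2*(55 + v)) (O(B, v) = -1/(2*(v + 55)) = -1/(2*(55 + v)))
t(m) = -3
k = 56 (k = -5/2 + (-3 - 24*(-5))/2 = -5/2 + (-3 + 120)/2 = -5/2 + (1/2)*117 = -5/2 + 117/2 = 56)
sqrt(O(58, -11) + k) = sqrt(-1/(110 + 2*(-11)) + 56) = sqrt(-1/(110 - 22) + 56) = sqrt(-1/88 + 56) = sqrt(4927/88) = sqrt(108394)/44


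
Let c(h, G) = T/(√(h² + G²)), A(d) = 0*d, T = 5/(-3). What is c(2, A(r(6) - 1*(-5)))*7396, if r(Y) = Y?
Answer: -18490/3 ≈ -6163.3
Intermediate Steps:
T = -5/3 (T = 5*(-⅓) = -5/3 ≈ -1.6667)
A(d) = 0
c(h, G) = -5/(3*√(G² + h²)) (c(h, G) = -5/(3*√(h² + G²)) = -5/(3*√(G² + h²)))
c(2, A(r(6) - 1*(-5)))*7396 = -5/(3*√(0² + 2²))*7396 = -5/(3*√(0 + 4))*7396 = -5/(3*√4)*7396 = -5/3*½*7396 = -⅚*7396 = -18490/3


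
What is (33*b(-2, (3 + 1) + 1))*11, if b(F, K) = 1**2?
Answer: 363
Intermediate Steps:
b(F, K) = 1
(33*b(-2, (3 + 1) + 1))*11 = (33*1)*11 = 33*11 = 363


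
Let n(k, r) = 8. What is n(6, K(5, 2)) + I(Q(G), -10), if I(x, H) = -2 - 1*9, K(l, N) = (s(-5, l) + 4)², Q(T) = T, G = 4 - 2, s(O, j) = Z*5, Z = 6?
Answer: -3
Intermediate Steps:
s(O, j) = 30 (s(O, j) = 6*5 = 30)
G = 2
K(l, N) = 1156 (K(l, N) = (30 + 4)² = 34² = 1156)
I(x, H) = -11 (I(x, H) = -2 - 9 = -11)
n(6, K(5, 2)) + I(Q(G), -10) = 8 - 11 = -3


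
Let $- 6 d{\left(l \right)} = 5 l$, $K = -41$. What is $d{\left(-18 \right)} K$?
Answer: $-615$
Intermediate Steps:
$d{\left(l \right)} = - \frac{5 l}{6}$
$d{\left(-18 \right)} K = \left(- \frac{5}{6}\right) \left(-18\right) \left(-41\right) = 15 \left(-41\right) = -615$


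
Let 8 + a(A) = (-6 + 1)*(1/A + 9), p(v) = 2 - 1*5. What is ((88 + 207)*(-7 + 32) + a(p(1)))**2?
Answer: 482724841/9 ≈ 5.3636e+7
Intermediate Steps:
p(v) = -3 (p(v) = 2 - 5 = -3)
a(A) = -53 - 5/A (a(A) = -8 + (-6 + 1)*(1/A + 9) = -8 - 5*(9 + 1/A) = -8 + (-45 - 5/A) = -53 - 5/A)
((88 + 207)*(-7 + 32) + a(p(1)))**2 = ((88 + 207)*(-7 + 32) + (-53 - 5/(-3)))**2 = (295*25 + (-53 - 5*(-1/3)))**2 = (7375 + (-53 + 5/3))**2 = (7375 - 154/3)**2 = (21971/3)**2 = 482724841/9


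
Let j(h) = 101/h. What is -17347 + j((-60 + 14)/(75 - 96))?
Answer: -795841/46 ≈ -17301.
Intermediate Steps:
-17347 + j((-60 + 14)/(75 - 96)) = -17347 + 101/(((-60 + 14)/(75 - 96))) = -17347 + 101/((-46/(-21))) = -17347 + 101/((-46*(-1/21))) = -17347 + 101/(46/21) = -17347 + 101*(21/46) = -17347 + 2121/46 = -795841/46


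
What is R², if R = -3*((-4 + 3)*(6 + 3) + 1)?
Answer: 576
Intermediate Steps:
R = 24 (R = -3*(-1*9 + 1) = -3*(-9 + 1) = -3*(-8) = 24)
R² = 24² = 576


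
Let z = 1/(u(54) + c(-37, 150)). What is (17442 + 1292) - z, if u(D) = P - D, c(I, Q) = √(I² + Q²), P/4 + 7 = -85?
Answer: 2889064232/154215 + √23869/154215 ≈ 18734.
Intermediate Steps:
P = -368 (P = -28 + 4*(-85) = -28 - 340 = -368)
u(D) = -368 - D
z = 1/(-422 + √23869) (z = 1/((-368 - 1*54) + √((-37)² + 150²)) = 1/((-368 - 54) + √(1369 + 22500)) = 1/(-422 + √23869) ≈ -0.0037383)
(17442 + 1292) - z = (17442 + 1292) - (-422/154215 - √23869/154215) = 18734 + (422/154215 + √23869/154215) = 2889064232/154215 + √23869/154215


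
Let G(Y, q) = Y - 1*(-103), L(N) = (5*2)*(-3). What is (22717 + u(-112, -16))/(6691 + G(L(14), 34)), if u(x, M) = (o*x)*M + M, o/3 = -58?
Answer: -289107/6764 ≈ -42.742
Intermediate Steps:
o = -174 (o = 3*(-58) = -174)
L(N) = -30 (L(N) = 10*(-3) = -30)
u(x, M) = M - 174*M*x (u(x, M) = (-174*x)*M + M = -174*M*x + M = M - 174*M*x)
G(Y, q) = 103 + Y (G(Y, q) = Y + 103 = 103 + Y)
(22717 + u(-112, -16))/(6691 + G(L(14), 34)) = (22717 - 16*(1 - 174*(-112)))/(6691 + (103 - 30)) = (22717 - 16*(1 + 19488))/(6691 + 73) = (22717 - 16*19489)/6764 = (22717 - 311824)*(1/6764) = -289107*1/6764 = -289107/6764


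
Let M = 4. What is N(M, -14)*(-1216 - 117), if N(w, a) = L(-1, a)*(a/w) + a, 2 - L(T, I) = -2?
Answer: 37324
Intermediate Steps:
L(T, I) = 4 (L(T, I) = 2 - 1*(-2) = 2 + 2 = 4)
N(w, a) = a + 4*a/w (N(w, a) = 4*(a/w) + a = 4*a/w + a = a + 4*a/w)
N(M, -14)*(-1216 - 117) = (-14*(4 + 4)/4)*(-1216 - 117) = -14*¼*8*(-1333) = -28*(-1333) = 37324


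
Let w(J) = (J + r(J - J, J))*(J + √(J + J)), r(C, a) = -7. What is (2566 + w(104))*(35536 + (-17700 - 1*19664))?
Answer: -23131512 - 709264*√13 ≈ -2.5689e+7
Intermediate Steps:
w(J) = (-7 + J)*(J + √2*√J) (w(J) = (J - 7)*(J + √(J + J)) = (-7 + J)*(J + √(2*J)) = (-7 + J)*(J + √2*√J))
(2566 + w(104))*(35536 + (-17700 - 1*19664)) = (2566 + (104² - 7*104 + √2*104^(3/2) - 7*√2*√104))*(35536 + (-17700 - 1*19664)) = (2566 + (10816 - 728 + √2*(208*√26) - 7*√2*2*√26))*(35536 + (-17700 - 19664)) = (2566 + (10816 - 728 + 416*√13 - 28*√13))*(35536 - 37364) = (2566 + (10088 + 388*√13))*(-1828) = (12654 + 388*√13)*(-1828) = -23131512 - 709264*√13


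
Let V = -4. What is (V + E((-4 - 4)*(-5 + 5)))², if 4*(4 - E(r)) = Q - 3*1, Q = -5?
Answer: 4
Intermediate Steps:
E(r) = 6 (E(r) = 4 - (-5 - 3*1)/4 = 4 - (-5 - 3)/4 = 4 - ¼*(-8) = 4 + 2 = 6)
(V + E((-4 - 4)*(-5 + 5)))² = (-4 + 6)² = 2² = 4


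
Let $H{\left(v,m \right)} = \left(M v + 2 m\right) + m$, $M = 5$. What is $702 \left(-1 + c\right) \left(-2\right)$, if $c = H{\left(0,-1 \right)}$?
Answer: $5616$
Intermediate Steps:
$H{\left(v,m \right)} = 3 m + 5 v$ ($H{\left(v,m \right)} = \left(5 v + 2 m\right) + m = \left(2 m + 5 v\right) + m = 3 m + 5 v$)
$c = -3$ ($c = 3 \left(-1\right) + 5 \cdot 0 = -3 + 0 = -3$)
$702 \left(-1 + c\right) \left(-2\right) = 702 \left(-1 - 3\right) \left(-2\right) = 702 \left(\left(-4\right) \left(-2\right)\right) = 702 \cdot 8 = 5616$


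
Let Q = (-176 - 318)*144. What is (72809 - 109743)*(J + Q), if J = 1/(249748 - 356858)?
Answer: 140707034338787/53555 ≈ 2.6273e+9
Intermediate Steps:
J = -1/107110 (J = 1/(-107110) = -1/107110 ≈ -9.3362e-6)
Q = -71136 (Q = -494*144 = -71136)
(72809 - 109743)*(J + Q) = (72809 - 109743)*(-1/107110 - 71136) = -36934*(-7619376961/107110) = 140707034338787/53555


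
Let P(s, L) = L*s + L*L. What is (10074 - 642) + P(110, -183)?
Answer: 22791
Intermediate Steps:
P(s, L) = L**2 + L*s (P(s, L) = L*s + L**2 = L**2 + L*s)
(10074 - 642) + P(110, -183) = (10074 - 642) - 183*(-183 + 110) = 9432 - 183*(-73) = 9432 + 13359 = 22791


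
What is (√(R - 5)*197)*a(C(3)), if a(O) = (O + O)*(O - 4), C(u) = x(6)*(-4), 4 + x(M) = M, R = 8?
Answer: 37824*√3 ≈ 65513.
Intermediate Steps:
x(M) = -4 + M
C(u) = -8 (C(u) = (-4 + 6)*(-4) = 2*(-4) = -8)
a(O) = 2*O*(-4 + O) (a(O) = (2*O)*(-4 + O) = 2*O*(-4 + O))
(√(R - 5)*197)*a(C(3)) = (√(8 - 5)*197)*(2*(-8)*(-4 - 8)) = (√3*197)*(2*(-8)*(-12)) = (197*√3)*192 = 37824*√3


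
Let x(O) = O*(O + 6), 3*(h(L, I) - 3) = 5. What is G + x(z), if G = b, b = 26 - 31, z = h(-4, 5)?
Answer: 403/9 ≈ 44.778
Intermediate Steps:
h(L, I) = 14/3 (h(L, I) = 3 + (⅓)*5 = 3 + 5/3 = 14/3)
z = 14/3 ≈ 4.6667
x(O) = O*(6 + O)
b = -5
G = -5
G + x(z) = -5 + 14*(6 + 14/3)/3 = -5 + (14/3)*(32/3) = -5 + 448/9 = 403/9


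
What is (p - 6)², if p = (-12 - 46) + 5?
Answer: 3481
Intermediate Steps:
p = -53 (p = -58 + 5 = -53)
(p - 6)² = (-53 - 6)² = (-59)² = 3481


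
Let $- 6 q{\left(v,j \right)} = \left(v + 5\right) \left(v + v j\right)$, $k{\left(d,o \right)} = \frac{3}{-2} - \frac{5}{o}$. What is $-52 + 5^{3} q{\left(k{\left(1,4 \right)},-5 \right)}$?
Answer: $- \frac{4541}{8} \approx -567.63$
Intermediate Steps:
$k{\left(d,o \right)} = - \frac{3}{2} - \frac{5}{o}$ ($k{\left(d,o \right)} = 3 \left(- \frac{1}{2}\right) - \frac{5}{o} = - \frac{3}{2} - \frac{5}{o}$)
$q{\left(v,j \right)} = - \frac{\left(5 + v\right) \left(v + j v\right)}{6}$ ($q{\left(v,j \right)} = - \frac{\left(v + 5\right) \left(v + v j\right)}{6} = - \frac{\left(5 + v\right) \left(v + j v\right)}{6}$)
$-52 + 5^{3} q{\left(k{\left(1,4 \right)},-5 \right)} = -52 + 5^{3} \left(- \frac{\left(- \frac{3}{2} - \frac{5}{4}\right) \left(5 - \left(\frac{3}{2} + \frac{5}{4}\right) + 5 \left(-5\right) - 5 \left(- \frac{3}{2} - \frac{5}{4}\right)\right)}{6}\right) = -52 + 125 \left(- \frac{\left(- \frac{3}{2} - \frac{5}{4}\right) \left(5 - \frac{11}{4} - 25 - 5 \left(- \frac{3}{2} - \frac{5}{4}\right)\right)}{6}\right) = -52 + 125 \left(\left(- \frac{1}{6}\right) \left(- \frac{11}{4}\right) \left(5 - \frac{11}{4} - 25 - - \frac{55}{4}\right)\right) = -52 + 125 \left(\left(- \frac{1}{6}\right) \left(- \frac{11}{4}\right) \left(5 - \frac{11}{4} - 25 + \frac{55}{4}\right)\right) = -52 + 125 \left(\left(- \frac{1}{6}\right) \left(- \frac{11}{4}\right) \left(-9\right)\right) = -52 + 125 \left(- \frac{33}{8}\right) = -52 - \frac{4125}{8} = - \frac{4541}{8}$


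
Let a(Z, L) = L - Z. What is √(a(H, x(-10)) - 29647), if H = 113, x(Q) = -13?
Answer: I*√29773 ≈ 172.55*I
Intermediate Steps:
√(a(H, x(-10)) - 29647) = √((-13 - 1*113) - 29647) = √((-13 - 113) - 29647) = √(-126 - 29647) = √(-29773) = I*√29773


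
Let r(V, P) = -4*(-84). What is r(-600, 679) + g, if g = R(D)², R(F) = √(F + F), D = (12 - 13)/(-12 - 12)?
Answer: 4033/12 ≈ 336.08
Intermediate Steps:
r(V, P) = 336
D = 1/24 (D = -1/(-24) = -1*(-1/24) = 1/24 ≈ 0.041667)
R(F) = √2*√F (R(F) = √(2*F) = √2*√F)
g = 1/12 (g = (√2*√(1/24))² = (√2*(√6/12))² = (√3/6)² = 1/12 ≈ 0.083333)
r(-600, 679) + g = 336 + 1/12 = 4033/12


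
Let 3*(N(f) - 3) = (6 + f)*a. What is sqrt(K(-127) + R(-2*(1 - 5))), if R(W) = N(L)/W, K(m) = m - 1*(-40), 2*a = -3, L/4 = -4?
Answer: I*sqrt(86) ≈ 9.2736*I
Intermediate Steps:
L = -16 (L = 4*(-4) = -16)
a = -3/2 (a = (1/2)*(-3) = -3/2 ≈ -1.5000)
K(m) = 40 + m (K(m) = m + 40 = 40 + m)
N(f) = -f/2 (N(f) = 3 + ((6 + f)*(-3/2))/3 = 3 + (-9 - 3*f/2)/3 = 3 + (-3 - f/2) = -f/2)
R(W) = 8/W (R(W) = (-1/2*(-16))/W = 8/W)
sqrt(K(-127) + R(-2*(1 - 5))) = sqrt((40 - 127) + 8/((-2*(1 - 5)))) = sqrt(-87 + 8/((-2*(-4)))) = sqrt(-87 + 8/8) = sqrt(-87 + 8*(1/8)) = sqrt(-87 + 1) = sqrt(-86) = I*sqrt(86)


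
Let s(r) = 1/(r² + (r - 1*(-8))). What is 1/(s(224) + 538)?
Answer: 50408/27119505 ≈ 0.0018587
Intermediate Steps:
s(r) = 1/(8 + r + r²) (s(r) = 1/(r² + (r + 8)) = 1/(r² + (8 + r)) = 1/(8 + r + r²))
1/(s(224) + 538) = 1/(1/(8 + 224 + 224²) + 538) = 1/(1/(8 + 224 + 50176) + 538) = 1/(1/50408 + 538) = 1/(27119505/50408) = 50408/27119505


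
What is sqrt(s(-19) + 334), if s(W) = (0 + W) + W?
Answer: 2*sqrt(74) ≈ 17.205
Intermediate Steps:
s(W) = 2*W (s(W) = W + W = 2*W)
sqrt(s(-19) + 334) = sqrt(2*(-19) + 334) = sqrt(-38 + 334) = sqrt(296) = 2*sqrt(74)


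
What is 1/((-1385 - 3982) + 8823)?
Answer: 1/3456 ≈ 0.00028935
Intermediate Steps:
1/((-1385 - 3982) + 8823) = 1/(-5367 + 8823) = 1/3456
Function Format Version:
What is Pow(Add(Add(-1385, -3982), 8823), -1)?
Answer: Rational(1, 3456) ≈ 0.00028935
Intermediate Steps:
Pow(Add(Add(-1385, -3982), 8823), -1) = Pow(Add(-5367, 8823), -1) = Pow(3456, -1) = Rational(1, 3456)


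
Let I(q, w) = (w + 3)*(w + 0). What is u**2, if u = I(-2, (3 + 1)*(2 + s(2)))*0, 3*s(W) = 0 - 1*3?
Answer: 0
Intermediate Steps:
s(W) = -1 (s(W) = (0 - 1*3)/3 = (0 - 3)/3 = (1/3)*(-3) = -1)
I(q, w) = w*(3 + w) (I(q, w) = (3 + w)*w = w*(3 + w))
u = 0 (u = (((3 + 1)*(2 - 1))*(3 + (3 + 1)*(2 - 1)))*0 = ((4*1)*(3 + 4*1))*0 = (4*(3 + 4))*0 = (4*7)*0 = 28*0 = 0)
u**2 = 0**2 = 0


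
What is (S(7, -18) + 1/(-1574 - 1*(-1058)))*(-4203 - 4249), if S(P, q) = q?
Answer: 19627657/129 ≈ 1.5215e+5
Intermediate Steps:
(S(7, -18) + 1/(-1574 - 1*(-1058)))*(-4203 - 4249) = (-18 + 1/(-1574 - 1*(-1058)))*(-4203 - 4249) = (-18 + 1/(-1574 + 1058))*(-8452) = (-18 + 1/(-516))*(-8452) = (-18 - 1/516)*(-8452) = -9289/516*(-8452) = 19627657/129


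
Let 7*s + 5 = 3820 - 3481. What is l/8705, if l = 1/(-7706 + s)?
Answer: -7/466657640 ≈ -1.5000e-8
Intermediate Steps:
s = 334/7 (s = -5/7 + (3820 - 3481)/7 = -5/7 + (⅐)*339 = -5/7 + 339/7 = 334/7 ≈ 47.714)
l = -7/53608 (l = 1/(-7706 + 334/7) = 1/(-53608/7) = -7/53608 ≈ -0.00013058)
l/8705 = -7/53608/8705 = -7/53608*1/8705 = -7/466657640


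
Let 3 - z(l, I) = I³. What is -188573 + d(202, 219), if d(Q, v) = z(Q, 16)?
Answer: -192666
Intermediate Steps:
z(l, I) = 3 - I³
d(Q, v) = -4093 (d(Q, v) = 3 - 1*16³ = 3 - 1*4096 = 3 - 4096 = -4093)
-188573 + d(202, 219) = -188573 - 4093 = -192666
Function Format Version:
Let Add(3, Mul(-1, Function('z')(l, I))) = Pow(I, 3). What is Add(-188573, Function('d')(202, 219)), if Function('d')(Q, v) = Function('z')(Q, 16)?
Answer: -192666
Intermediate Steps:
Function('z')(l, I) = Add(3, Mul(-1, Pow(I, 3)))
Function('d')(Q, v) = -4093 (Function('d')(Q, v) = Add(3, Mul(-1, Pow(16, 3))) = Add(3, Mul(-1, 4096)) = Add(3, -4096) = -4093)
Add(-188573, Function('d')(202, 219)) = Add(-188573, -4093) = -192666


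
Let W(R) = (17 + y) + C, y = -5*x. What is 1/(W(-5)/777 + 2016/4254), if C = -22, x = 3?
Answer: 550893/246892 ≈ 2.2313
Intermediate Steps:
y = -15 (y = -5*3 = -15)
W(R) = -20 (W(R) = (17 - 15) - 22 = 2 - 22 = -20)
1/(W(-5)/777 + 2016/4254) = 1/(-20/777 + 2016/4254) = 1/(-20*1/777 + 2016*(1/4254)) = 1/(-20/777 + 336/709) = 1/(246892/550893) = 550893/246892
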